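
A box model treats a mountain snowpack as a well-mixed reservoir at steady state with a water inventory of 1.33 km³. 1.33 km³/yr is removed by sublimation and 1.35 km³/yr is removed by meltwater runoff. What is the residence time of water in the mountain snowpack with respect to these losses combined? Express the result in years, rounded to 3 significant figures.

Total removal = 1.330 + 1.350 = 2.6800 km³/yr.
τ = M / ΣF_out = 1.33 / 2.6800 = 0.4963 yr.

0.496 yr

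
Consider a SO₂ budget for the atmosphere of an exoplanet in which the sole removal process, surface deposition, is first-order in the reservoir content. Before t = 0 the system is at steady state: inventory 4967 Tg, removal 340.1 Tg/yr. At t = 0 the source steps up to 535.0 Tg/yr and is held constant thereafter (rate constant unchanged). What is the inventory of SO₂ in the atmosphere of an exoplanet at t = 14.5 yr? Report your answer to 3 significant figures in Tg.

6760 Tg

The sink rate constant is k = F₀/M₀ = 340.1/4967 = 0.06847 yr⁻¹.
Solving dM/dt = F₁ − kM with M(0) = M₀ gives M(t) = F₁/k + (M₀ − F₁/k)·e^(−kt).
F₁/k = 535.0/0.06847 = 7813.4 Tg; kt = 0.06847 × 14.5 = 0.9928, e^(−kt) = 0.3705.
M(14.5) = 7813.4 + (4967 − 7813.4) × 0.3705 = 7813.4 − 1055 = 6758.8 Tg.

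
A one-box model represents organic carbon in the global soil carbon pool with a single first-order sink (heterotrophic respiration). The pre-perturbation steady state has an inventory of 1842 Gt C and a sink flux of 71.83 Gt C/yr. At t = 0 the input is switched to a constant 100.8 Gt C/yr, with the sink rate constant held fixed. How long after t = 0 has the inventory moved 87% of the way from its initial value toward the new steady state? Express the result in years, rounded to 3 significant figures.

52.3 yr

τ = M₀/F₀ = 1842/71.83 = 25.64 yr.
The remaining gap fraction is e^(−t/τ); 87% covered ⇒ e^(−t/τ) = 0.130.
t = −τ ln(0.130) = 25.64 × 2.040 = 52.32 yr.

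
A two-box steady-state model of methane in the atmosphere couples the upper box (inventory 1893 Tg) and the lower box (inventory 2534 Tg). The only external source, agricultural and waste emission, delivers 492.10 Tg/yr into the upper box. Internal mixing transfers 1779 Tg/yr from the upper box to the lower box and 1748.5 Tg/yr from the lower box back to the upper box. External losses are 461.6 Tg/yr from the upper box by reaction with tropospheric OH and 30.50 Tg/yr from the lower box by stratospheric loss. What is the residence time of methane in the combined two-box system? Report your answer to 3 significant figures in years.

9.00 yr

Residence time in the combined system uses the total inventory and the total *external* removal — internal exchanges between the two boxes cancel.
M_total = 1893 + 2534 = 4427.0 Tg.
ΣF_external_out = 461.6 + 30.50 = 492.10 Tg/yr.
τ = M_total / ΣF_ext = 4427.0 / 492.10 = 8.996 yr.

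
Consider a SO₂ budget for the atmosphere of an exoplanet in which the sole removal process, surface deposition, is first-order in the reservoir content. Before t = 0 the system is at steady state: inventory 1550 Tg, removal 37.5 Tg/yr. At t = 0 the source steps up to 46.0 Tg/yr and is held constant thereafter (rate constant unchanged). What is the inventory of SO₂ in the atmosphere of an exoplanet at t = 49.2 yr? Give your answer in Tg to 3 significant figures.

τ = M₀/F₀ = 1550/37.5 = 41.33 yr; rate constant k = 1/τ.
New steady state M_∞ = F₁/k = F₁·τ = 46.0 × 41.33 = 1901.3 Tg.
M(t) = M_∞ + (M₀ − M_∞)·e^(−t/τ); t/τ = 49.2/41.33 = 1.190, so e^(−t/τ) = 0.3041.
M(t) = 1901.3 − 351.3 × 0.3041 = 1794.5 Tg.

1790 Tg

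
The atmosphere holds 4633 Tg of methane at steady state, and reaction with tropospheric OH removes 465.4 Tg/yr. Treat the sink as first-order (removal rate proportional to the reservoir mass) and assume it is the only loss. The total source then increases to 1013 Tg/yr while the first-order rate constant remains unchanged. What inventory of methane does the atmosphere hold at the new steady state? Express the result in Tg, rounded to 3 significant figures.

Rate constant k = F/M = 465.4 / 4633 = 0.1005 yr⁻¹.
At the new steady state, source = k·M_new ⇒ M_new = 1013 / 0.1005 = 10080 Tg.
(Equivalently M_new = M × F_new/F_old = 4633 × 1013/465.4.)

10100 Tg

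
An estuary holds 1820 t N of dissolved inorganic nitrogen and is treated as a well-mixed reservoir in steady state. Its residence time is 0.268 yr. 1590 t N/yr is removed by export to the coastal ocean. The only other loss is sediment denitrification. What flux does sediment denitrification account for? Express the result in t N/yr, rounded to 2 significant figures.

Total removal F = M/τ = 1820 / 0.268 = 6791 t N/yr.
Sediment denitrification = F − (1590) = 6791 − 1590 = 5201 t N/yr.

5200 t N/yr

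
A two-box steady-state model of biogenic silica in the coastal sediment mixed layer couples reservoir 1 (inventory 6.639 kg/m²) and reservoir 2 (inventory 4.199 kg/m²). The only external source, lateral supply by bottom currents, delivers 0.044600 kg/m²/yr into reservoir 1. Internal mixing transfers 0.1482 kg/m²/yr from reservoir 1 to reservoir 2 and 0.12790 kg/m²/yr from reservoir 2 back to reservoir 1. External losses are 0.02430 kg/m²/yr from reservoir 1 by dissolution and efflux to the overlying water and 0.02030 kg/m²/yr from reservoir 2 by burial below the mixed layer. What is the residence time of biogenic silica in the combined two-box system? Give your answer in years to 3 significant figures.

For the system as a whole, the A↔B exchange is internal and contributes nothing to the throughput; only the external sinks remove mass.
M_total = 6.639 + 4.199 = 10.838 kg/m².
ΣF_external_out = 0.02430 + 0.02030 = 0.044600 kg/m²/yr.
τ = M_total / ΣF_ext = 10.838 / 0.044600 = 243.0 yr.

243 yr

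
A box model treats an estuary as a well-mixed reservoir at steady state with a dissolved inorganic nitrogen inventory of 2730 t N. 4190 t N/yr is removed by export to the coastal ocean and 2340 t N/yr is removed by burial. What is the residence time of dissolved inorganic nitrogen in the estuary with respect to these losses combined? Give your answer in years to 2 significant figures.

0.42 yr

Total removal = 4190 + 2340 = 6530.0 t N/yr.
τ = M / ΣF_out = 2730 / 6530.0 = 0.4181 yr.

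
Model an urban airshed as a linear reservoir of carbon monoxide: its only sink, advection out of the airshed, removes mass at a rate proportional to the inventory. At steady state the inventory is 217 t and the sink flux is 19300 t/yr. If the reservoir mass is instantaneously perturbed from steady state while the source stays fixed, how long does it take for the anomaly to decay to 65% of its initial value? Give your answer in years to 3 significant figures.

0.00484 yr

For a linear reservoir the anomaly decays as exp(−t/τ) with τ = M/F = 217/19300 = 0.01124 yr.
exp(−t/τ) = 0.65 ⇒ t = −τ ln(0.65) = 0.01124 × 0.4308 = 0.004844 yr.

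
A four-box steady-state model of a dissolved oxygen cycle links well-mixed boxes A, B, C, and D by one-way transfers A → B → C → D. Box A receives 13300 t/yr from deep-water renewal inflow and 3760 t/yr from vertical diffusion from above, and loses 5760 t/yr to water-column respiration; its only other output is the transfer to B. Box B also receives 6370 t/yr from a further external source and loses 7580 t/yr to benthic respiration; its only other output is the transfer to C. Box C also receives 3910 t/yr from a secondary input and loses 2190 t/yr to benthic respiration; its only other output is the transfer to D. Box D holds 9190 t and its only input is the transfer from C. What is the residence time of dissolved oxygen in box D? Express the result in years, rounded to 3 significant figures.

Box A: F(A→B) = (13300 + 3760) − 5760 = 11300 t/yr.
Box B: F(B→C) = (11300 + 6370) − 7580 = 10090 t/yr.
Box C: F(C→D) = (10090 + 3910) − 2190 = 11810 t/yr.
Box D throughput = its input = 11810 t/yr; τ = 9190 / 11810 = 0.7782 yr.

0.778 yr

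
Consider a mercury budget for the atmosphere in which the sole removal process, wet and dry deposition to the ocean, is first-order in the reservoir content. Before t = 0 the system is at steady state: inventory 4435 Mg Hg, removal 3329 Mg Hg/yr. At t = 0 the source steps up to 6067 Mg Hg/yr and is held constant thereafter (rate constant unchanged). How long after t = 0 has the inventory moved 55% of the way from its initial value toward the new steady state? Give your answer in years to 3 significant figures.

1.06 yr

τ = M₀/F₀ = 4435/3329 = 1.332 yr.
The remaining gap fraction is e^(−t/τ); 55% covered ⇒ e^(−t/τ) = 0.450.
t = −τ ln(0.450) = 1.332 × 0.7985 = 1.064 yr.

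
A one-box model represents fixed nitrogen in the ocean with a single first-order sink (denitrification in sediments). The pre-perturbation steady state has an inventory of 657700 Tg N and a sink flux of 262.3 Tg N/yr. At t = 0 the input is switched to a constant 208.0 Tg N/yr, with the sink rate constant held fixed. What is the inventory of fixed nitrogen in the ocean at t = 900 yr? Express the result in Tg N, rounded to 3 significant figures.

617000 Tg N

τ = M₀/F₀ = 657700/262.3 = 2507 yr; rate constant k = 1/τ.
New steady state M_∞ = F₁/k = F₁·τ = 208.0 × 2507 = 521550 Tg N.
M(t) = M_∞ + (M₀ − M_∞)·e^(−t/τ); t/τ = 900/2507 = 0.3589, so e^(−t/τ) = 0.6984.
M(t) = 521550 + 136200 × 0.6984 = 616640 Tg N.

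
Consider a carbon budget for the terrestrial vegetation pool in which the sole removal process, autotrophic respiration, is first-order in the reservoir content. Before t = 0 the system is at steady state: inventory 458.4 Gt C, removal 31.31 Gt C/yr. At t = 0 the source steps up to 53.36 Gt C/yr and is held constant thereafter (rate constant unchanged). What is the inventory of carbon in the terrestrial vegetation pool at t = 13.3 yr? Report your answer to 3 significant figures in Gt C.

The sink rate constant is k = F₀/M₀ = 31.31/458.4 = 0.06830 yr⁻¹.
Solving dM/dt = F₁ − kM with M(0) = M₀ gives M(t) = F₁/k + (M₀ − F₁/k)·e^(−kt).
F₁/k = 53.36/0.06830 = 781.23 Gt C; kt = 0.06830 × 13.3 = 0.9084, e^(−kt) = 0.4032.
M(13.3) = 781.23 + (458.4 − 781.23) × 0.4032 = 781.23 − 130.2 = 651.08 Gt C.

651 Gt C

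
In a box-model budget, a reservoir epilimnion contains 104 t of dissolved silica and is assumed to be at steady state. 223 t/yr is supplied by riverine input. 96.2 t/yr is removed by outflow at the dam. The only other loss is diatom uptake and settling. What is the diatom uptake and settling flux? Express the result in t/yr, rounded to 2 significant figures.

At steady state ΣF_in = ΣF_out.
ΣF_in = 223.00 t/yr.
Diatom uptake and settling flux = ΣF_in − (96.2) = 223.00 − 96.20 = 126.8 t/yr.

130 t/yr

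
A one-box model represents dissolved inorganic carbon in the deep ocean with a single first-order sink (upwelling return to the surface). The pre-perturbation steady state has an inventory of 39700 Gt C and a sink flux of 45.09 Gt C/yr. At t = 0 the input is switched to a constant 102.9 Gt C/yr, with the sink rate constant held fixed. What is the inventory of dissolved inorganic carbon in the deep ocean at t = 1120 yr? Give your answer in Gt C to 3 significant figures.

τ = M₀/F₀ = 39700/45.09 = 880.5 yr; rate constant k = 1/τ.
New steady state M_∞ = F₁/k = F₁·τ = 102.9 × 880.5 = 90599 Gt C.
M(t) = M_∞ + (M₀ − M_∞)·e^(−t/τ); t/τ = 1120/880.5 = 1.272, so e^(−t/τ) = 0.2803.
M(t) = 90599 − 50900 × 0.2803 = 76335 Gt C.

76300 Gt C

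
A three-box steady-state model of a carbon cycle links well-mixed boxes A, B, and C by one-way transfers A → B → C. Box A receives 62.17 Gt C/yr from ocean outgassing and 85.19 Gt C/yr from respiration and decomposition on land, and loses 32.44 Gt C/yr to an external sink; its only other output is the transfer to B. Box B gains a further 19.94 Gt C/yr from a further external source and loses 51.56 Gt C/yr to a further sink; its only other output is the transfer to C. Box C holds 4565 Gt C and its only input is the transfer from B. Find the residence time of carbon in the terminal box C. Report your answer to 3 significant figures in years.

54.8 yr

Box A: F(A→B) = (62.17 + 85.19) − 32.44 = 114.92 Gt C/yr.
Box B: F(B→C) = (114.92 + 19.94) − 51.56 = 83.300 Gt C/yr.
Box C throughput = its input = 83.300 Gt C/yr; τ = 4565 / 83.300 = 54.80 yr.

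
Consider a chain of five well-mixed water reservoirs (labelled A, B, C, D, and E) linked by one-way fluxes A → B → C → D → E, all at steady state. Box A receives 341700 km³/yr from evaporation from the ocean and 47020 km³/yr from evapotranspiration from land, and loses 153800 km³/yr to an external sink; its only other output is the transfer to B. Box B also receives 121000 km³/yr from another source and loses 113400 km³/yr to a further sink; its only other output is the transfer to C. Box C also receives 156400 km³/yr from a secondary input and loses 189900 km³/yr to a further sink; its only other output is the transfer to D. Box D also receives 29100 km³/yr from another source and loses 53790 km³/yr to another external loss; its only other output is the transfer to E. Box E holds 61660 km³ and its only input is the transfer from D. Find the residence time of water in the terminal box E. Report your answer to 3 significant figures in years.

0.335 yr

Box A: F(A→B) = (341700 + 47020) − 153800 = 234920 km³/yr.
Box B: F(B→C) = (234920 + 121000) − 113400 = 242520 km³/yr.
Box C: F(C→D) = (242520 + 156400) − 189900 = 209020 km³/yr.
Box D: F(D→E) = (209020 + 29100) − 53790 = 184330 km³/yr.
Box E throughput = its input = 184330 km³/yr; τ = 61660 / 184330 = 0.3345 yr.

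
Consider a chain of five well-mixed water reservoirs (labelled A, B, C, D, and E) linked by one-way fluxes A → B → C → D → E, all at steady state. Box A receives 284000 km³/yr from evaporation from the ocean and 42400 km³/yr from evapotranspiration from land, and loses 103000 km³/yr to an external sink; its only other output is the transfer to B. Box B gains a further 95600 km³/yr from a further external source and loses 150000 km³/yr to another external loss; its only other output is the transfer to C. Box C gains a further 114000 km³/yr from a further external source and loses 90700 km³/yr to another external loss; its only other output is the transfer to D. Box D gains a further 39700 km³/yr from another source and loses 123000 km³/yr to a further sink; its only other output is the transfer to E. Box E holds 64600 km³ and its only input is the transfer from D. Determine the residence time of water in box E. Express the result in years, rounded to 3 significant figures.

Box A: F(A→B) = (284000 + 42400) − 103000 = 223400 km³/yr.
Box B: F(B→C) = (223400 + 95600) − 150000 = 169000 km³/yr.
Box C: F(C→D) = (169000 + 114000) − 90700 = 192300 km³/yr.
Box D: F(D→E) = (192300 + 39700) − 123000 = 109000 km³/yr.
Box E throughput = its input = 109000 km³/yr; τ = 64600 / 109000 = 0.5927 yr.

0.593 yr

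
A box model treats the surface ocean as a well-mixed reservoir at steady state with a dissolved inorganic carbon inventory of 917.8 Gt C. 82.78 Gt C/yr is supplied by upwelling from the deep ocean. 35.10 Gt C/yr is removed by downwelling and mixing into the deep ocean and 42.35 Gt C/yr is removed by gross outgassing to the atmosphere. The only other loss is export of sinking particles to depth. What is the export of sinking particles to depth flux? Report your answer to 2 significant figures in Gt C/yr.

5.3 Gt C/yr

At steady state ΣF_in = ΣF_out.
ΣF_in = 82.780 Gt C/yr.
Export of sinking particles to depth flux = ΣF_in − (35.10 + 42.35) = 82.780 − 77.45 = 5.330 Gt C/yr.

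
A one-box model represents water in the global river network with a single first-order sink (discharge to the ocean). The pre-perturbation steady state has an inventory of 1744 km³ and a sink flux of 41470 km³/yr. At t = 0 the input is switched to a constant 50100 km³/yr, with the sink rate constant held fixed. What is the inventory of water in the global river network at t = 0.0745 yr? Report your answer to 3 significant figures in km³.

The sink rate constant is k = F₀/M₀ = 41470/1744 = 23.78 yr⁻¹.
Solving dM/dt = F₁ − kM with M(0) = M₀ gives M(t) = F₁/k + (M₀ − F₁/k)·e^(−kt).
F₁/k = 50100/23.78 = 2106.9 km³; kt = 23.78 × 0.0745 = 1.772, e^(−kt) = 0.1701.
M(0.0745) = 2106.9 + (1744 − 2106.9) × 0.1701 = 2106.9 − 61.73 = 2045.2 km³.

2050 km³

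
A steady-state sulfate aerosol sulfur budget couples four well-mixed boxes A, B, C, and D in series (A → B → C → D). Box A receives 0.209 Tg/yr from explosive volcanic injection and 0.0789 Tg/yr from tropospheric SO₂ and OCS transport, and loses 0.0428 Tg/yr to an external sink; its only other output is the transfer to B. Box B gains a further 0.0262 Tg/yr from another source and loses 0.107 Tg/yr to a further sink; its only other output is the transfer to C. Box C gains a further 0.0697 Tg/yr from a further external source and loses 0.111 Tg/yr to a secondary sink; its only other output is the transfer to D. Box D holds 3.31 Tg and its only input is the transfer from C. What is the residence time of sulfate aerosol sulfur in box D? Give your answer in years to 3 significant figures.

Box A: F(A→B) = (0.209 + 0.0789) − 0.0428 = 0.24510 Tg/yr.
Box B: F(B→C) = (0.24510 + 0.0262) − 0.107 = 0.16430 Tg/yr.
Box C: F(C→D) = (0.16430 + 0.0697) − 0.111 = 0.12300 Tg/yr.
Box D throughput = its input = 0.12300 Tg/yr; τ = 3.31 / 0.12300 = 26.91 yr.

26.9 yr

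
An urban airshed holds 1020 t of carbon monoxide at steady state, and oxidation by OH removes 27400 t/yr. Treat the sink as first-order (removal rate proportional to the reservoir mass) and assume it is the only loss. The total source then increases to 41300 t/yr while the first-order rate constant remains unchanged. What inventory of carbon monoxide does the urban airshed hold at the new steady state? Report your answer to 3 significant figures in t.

Rate constant k = F/M = 27400 / 1020 = 26.86 yr⁻¹.
At the new steady state, source = k·M_new ⇒ M_new = 41300 / 26.86 = 1537 t.
(Equivalently M_new = M × F_new/F_old = 1020 × 41300/27400.)

1540 t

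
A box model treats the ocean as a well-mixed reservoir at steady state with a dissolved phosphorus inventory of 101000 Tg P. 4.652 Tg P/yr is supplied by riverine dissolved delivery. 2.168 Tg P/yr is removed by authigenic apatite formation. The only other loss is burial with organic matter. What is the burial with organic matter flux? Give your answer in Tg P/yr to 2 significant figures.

At steady state ΣF_in = ΣF_out.
ΣF_in = 4.6520 Tg P/yr.
Burial with organic matter flux = ΣF_in − (2.168) = 4.6520 − 2.168 = 2.484 Tg P/yr.

2.5 Tg P/yr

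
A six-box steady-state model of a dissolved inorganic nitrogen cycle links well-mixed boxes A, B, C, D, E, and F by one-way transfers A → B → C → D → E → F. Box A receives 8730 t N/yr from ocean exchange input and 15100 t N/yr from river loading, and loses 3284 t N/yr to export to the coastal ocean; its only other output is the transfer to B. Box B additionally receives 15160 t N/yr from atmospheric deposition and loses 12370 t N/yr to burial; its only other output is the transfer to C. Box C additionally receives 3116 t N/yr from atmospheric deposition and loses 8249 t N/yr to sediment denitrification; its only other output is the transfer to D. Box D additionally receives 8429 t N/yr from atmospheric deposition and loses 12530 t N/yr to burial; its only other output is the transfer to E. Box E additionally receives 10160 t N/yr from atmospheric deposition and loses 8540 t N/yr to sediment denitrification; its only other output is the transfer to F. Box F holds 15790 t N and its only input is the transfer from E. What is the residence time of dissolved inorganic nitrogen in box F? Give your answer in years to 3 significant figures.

Box A: F(A→B) = (8730 + 15100) − 3284 = 20546 t N/yr.
Box B: F(B→C) = (20546 + 15160) − 12370 = 23336 t N/yr.
Box C: F(C→D) = (23336 + 3116) − 8249 = 18203 t N/yr.
Box D: F(D→E) = (18203 + 8429) − 12530 = 14102 t N/yr.
Box E: F(E→F) = (14102 + 10160) − 8540 = 15722 t N/yr.
Box F throughput = its input = 15722 t N/yr; τ = 15790 / 15722 = 1.004 yr.

1.00 yr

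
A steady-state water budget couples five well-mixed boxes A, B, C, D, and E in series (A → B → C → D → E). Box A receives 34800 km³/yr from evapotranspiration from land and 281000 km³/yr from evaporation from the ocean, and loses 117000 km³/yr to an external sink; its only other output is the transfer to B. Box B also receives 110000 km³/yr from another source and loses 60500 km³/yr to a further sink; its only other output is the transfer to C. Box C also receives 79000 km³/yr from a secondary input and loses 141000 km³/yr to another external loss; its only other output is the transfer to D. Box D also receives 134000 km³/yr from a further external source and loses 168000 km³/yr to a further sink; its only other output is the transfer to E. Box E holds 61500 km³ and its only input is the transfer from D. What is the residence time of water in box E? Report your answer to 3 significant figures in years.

Box A: F(A→B) = (34800 + 281000) − 117000 = 198800 km³/yr.
Box B: F(B→C) = (198800 + 110000) − 60500 = 248300 km³/yr.
Box C: F(C→D) = (248300 + 79000) − 141000 = 186300 km³/yr.
Box D: F(D→E) = (186300 + 134000) − 168000 = 152300 km³/yr.
Box E throughput = its input = 152300 km³/yr; τ = 61500 / 152300 = 0.4038 yr.

0.404 yr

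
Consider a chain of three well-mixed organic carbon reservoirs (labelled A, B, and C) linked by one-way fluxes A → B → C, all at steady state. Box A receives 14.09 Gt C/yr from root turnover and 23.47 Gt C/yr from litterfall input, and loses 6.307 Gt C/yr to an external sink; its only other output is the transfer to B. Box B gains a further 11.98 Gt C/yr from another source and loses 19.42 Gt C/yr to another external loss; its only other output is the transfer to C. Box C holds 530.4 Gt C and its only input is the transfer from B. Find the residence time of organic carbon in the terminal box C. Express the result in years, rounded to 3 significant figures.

22.3 yr

Box A: F(A→B) = (14.09 + 23.47) − 6.307 = 31.253 Gt C/yr.
Box B: F(B→C) = (31.253 + 11.98) − 19.42 = 23.813 Gt C/yr.
Box C throughput = its input = 23.813 Gt C/yr; τ = 530.4 / 23.813 = 22.27 yr.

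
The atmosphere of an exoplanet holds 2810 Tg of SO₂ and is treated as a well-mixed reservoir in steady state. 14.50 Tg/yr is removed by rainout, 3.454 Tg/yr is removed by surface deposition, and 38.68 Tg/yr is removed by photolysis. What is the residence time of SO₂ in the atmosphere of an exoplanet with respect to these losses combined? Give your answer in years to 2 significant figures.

50 yr

Total removal = 14.50 + 3.454 + 38.68 = 56.634 Tg/yr.
τ = M / ΣF_out = 2810 / 56.634 = 49.62 yr.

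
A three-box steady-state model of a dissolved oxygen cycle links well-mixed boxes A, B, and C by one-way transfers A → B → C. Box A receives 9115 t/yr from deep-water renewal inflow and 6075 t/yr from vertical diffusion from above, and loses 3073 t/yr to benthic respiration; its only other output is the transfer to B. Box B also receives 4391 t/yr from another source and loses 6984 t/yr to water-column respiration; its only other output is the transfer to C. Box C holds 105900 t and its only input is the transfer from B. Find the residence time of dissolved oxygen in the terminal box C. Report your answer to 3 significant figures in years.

11.1 yr

Box A: F(A→B) = (9115 + 6075) − 3073 = 12117 t/yr.
Box B: F(B→C) = (12117 + 4391) − 6984 = 9524.0 t/yr.
Box C throughput = its input = 9524.0 t/yr; τ = 105900 / 9524.0 = 11.12 yr.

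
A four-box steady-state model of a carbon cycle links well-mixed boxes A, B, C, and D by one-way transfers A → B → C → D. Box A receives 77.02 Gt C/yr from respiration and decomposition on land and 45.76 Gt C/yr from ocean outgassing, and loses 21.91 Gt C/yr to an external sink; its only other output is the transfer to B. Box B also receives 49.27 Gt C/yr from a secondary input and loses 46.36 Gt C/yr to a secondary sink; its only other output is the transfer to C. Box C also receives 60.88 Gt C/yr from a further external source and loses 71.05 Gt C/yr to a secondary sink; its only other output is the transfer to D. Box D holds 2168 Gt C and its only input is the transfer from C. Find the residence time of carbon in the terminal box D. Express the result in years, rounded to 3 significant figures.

23.2 yr

Box A: F(A→B) = (77.02 + 45.76) − 21.91 = 100.87 Gt C/yr.
Box B: F(B→C) = (100.87 + 49.27) − 46.36 = 103.78 Gt C/yr.
Box C: F(C→D) = (103.78 + 60.88) − 71.05 = 93.610 Gt C/yr.
Box D throughput = its input = 93.610 Gt C/yr; τ = 2168 / 93.610 = 23.16 yr.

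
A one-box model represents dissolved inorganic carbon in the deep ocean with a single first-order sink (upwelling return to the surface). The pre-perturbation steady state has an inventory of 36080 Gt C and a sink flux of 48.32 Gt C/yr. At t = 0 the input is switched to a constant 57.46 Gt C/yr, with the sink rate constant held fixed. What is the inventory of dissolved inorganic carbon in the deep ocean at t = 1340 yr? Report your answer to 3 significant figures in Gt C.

41800 Gt C

τ = M₀/F₀ = 36080/48.32 = 746.7 yr; rate constant k = 1/τ.
New steady state M_∞ = F₁/k = F₁·τ = 57.46 × 746.7 = 42905 Gt C.
M(t) = M_∞ + (M₀ − M_∞)·e^(−t/τ); t/τ = 1340/746.7 = 1.795, so e^(−t/τ) = 0.1662.
M(t) = 42905 − 6825 × 0.1662 = 41770 Gt C.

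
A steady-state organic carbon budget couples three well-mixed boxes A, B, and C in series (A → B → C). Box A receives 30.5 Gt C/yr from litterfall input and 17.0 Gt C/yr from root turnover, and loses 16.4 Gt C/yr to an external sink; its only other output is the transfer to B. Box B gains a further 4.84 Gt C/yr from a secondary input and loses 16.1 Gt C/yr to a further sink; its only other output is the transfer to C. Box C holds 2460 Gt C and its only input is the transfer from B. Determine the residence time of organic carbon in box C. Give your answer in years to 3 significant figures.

124 yr

Box A: F(A→B) = (30.5 + 17.0) − 16.4 = 31.100 Gt C/yr.
Box B: F(B→C) = (31.100 + 4.84) − 16.1 = 19.840 Gt C/yr.
Box C throughput = its input = 19.840 Gt C/yr; τ = 2460 / 19.840 = 124.0 yr.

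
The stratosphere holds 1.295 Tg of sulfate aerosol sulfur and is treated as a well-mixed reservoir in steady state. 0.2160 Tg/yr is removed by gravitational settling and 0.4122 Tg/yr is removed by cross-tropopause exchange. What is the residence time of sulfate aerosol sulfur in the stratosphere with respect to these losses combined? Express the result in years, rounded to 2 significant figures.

2.1 yr

Total removal = 0.2160 + 0.4122 = 0.62820 Tg/yr.
τ = M / ΣF_out = 1.295 / 0.62820 = 2.061 yr.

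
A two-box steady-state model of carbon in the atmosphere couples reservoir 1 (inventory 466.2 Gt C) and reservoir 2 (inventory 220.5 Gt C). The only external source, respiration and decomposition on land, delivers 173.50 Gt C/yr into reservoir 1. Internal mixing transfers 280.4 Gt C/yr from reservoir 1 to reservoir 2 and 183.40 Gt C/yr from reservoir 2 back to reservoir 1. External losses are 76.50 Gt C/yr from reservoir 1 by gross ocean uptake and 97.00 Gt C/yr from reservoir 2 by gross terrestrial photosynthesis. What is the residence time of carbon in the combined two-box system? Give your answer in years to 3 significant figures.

Residence time in the combined system uses the total inventory and the total *external* removal — internal exchanges between the two boxes cancel.
M_total = 466.2 + 220.5 = 686.70 Gt C.
ΣF_external_out = 76.50 + 97.00 = 173.50 Gt C/yr.
τ = M_total / ΣF_ext = 686.70 / 173.50 = 3.958 yr.

3.96 yr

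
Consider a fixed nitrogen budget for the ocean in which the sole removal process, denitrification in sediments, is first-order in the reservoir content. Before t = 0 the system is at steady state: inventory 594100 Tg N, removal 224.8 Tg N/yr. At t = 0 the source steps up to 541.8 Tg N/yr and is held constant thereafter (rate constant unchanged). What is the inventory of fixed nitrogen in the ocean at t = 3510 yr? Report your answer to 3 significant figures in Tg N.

τ = M₀/F₀ = 594100/224.8 = 2643 yr; rate constant k = 1/τ.
New steady state M_∞ = F₁/k = F₁·τ = 541.8 × 2643 = 1.4319×10^6 Tg N.
M(t) = M_∞ + (M₀ − M_∞)·e^(−t/τ); t/τ = 3510/2643 = 1.328, so e^(−t/τ) = 0.2650.
M(t) = 1.4319×10^6 − 837800 × 0.2650 = 1.2099×10^6 Tg N.

1.21×10^6 Tg N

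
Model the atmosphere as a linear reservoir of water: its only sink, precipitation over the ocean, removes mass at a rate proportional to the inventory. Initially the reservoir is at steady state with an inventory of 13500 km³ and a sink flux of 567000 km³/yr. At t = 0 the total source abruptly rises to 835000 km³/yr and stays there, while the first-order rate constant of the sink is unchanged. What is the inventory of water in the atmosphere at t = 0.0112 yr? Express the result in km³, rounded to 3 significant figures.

The sink rate constant is k = F₀/M₀ = 567000/13500 = 42.00 yr⁻¹.
Solving dM/dt = F₁ − kM with M(0) = M₀ gives M(t) = F₁/k + (M₀ − F₁/k)·e^(−kt).
F₁/k = 835000/42.00 = 19881 km³; kt = 42.00 × 0.0112 = 0.4704, e^(−kt) = 0.6248.
M(0.0112) = 19881 + (13500 − 19881) × 0.6248 = 19881 − 3987 = 15894 km³.

15900 km³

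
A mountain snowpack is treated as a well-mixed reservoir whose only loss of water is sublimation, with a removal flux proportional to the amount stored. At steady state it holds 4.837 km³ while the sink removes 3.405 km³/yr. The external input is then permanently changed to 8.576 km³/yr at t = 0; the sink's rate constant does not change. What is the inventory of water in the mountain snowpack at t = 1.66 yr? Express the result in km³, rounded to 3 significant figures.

9.90 km³

Residence time τ = M₀/F₀ = 1.421 yr. The eventual steady state is M_∞ = M₀·(F₁/F₀) = 4.837 × 8.576/3.405 = 12.183 km³.
The anomaly ΔM(t) = M(t) − M_∞ decays as ΔM₀·e^(−t/τ) with ΔM₀ = 4.837 − 12.183 = −7.346 km³.
At t = 1.66 yr, e^(−t/τ) = e^(−1.169) = 0.3108, so ΔM = −2.283 km³ and M = 12.183 − 2.283 = 9.8995 km³.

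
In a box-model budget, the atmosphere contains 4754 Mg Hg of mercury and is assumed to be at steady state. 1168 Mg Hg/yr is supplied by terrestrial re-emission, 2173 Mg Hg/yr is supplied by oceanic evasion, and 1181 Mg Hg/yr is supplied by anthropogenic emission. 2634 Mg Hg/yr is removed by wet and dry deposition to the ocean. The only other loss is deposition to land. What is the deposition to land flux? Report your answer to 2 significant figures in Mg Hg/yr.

At steady state ΣF_in = ΣF_out.
ΣF_in = 1168 + 2173 + 1181 = 4522.0 Mg Hg/yr.
Deposition to land flux = ΣF_in − (2634) = 4522.0 − 2634 = 1888 Mg Hg/yr.

1900 Mg Hg/yr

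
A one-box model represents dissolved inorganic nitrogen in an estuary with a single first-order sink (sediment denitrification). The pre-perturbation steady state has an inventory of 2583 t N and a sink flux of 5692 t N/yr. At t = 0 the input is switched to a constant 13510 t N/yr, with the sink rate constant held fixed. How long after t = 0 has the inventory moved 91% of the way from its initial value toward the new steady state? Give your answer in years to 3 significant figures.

1.09 yr

τ = M₀/F₀ = 2583/5692 = 0.4538 yr.
The remaining gap fraction is e^(−t/τ); 91% covered ⇒ e^(−t/τ) = 0.0900.
t = −τ ln(0.0900) = 0.4538 × 2.408 = 1.093 yr.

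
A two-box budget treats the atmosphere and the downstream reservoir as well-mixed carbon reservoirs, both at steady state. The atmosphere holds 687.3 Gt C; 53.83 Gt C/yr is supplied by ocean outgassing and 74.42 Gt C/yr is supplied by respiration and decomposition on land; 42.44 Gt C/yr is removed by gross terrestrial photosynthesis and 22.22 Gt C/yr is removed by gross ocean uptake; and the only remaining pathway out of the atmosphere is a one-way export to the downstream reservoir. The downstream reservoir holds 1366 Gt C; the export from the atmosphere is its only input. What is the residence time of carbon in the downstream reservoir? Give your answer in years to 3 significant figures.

21.5 yr

Balance the atmosphere: ΣF_in = 53.83 + 74.42 = 128.25 Gt C/yr.
Export to the downstream reservoir = ΣF_in − (42.44 + 22.22) = 63.590 Gt C/yr.
At steady state the output of the downstream reservoir equals its input, 63.590 Gt C/yr.
τ = M / F = 1366 / 63.590 = 21.48 yr.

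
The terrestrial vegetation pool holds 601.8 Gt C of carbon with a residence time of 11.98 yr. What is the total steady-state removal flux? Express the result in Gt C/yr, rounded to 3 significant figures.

50.2 Gt C/yr

F = M / τ = 601.8 / 11.98 = 50.23 Gt C/yr.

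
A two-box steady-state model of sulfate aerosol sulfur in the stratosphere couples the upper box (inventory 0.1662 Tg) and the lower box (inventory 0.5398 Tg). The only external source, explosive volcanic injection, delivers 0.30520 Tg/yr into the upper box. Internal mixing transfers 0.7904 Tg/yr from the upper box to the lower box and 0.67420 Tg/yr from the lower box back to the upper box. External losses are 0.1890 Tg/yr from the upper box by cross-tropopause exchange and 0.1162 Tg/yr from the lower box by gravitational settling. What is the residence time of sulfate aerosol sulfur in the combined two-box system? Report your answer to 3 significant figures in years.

2.31 yr

For the system as a whole, the A↔B exchange is internal and contributes nothing to the throughput; only the external sinks remove mass.
M_total = 0.1662 + 0.5398 = 0.70600 Tg.
ΣF_external_out = 0.1890 + 0.1162 = 0.30520 Tg/yr.
τ = M_total / ΣF_ext = 0.70600 / 0.30520 = 2.313 yr.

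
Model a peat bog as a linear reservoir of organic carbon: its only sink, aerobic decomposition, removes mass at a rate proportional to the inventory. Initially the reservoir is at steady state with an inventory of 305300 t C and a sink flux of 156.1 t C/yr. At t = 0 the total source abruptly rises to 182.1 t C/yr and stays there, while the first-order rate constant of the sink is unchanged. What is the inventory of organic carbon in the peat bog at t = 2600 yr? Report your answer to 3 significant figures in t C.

343000 t C

Residence time τ = M₀/F₀ = 1956 yr. The eventual steady state is M_∞ = M₀·(F₁/F₀) = 305300 × 182.1/156.1 = 356150 t C.
The anomaly ΔM(t) = M(t) − M_∞ decays as ΔM₀·e^(−t/τ) with ΔM₀ = 305300 − 356150 = −50850 t C.
At t = 2600 yr, e^(−t/τ) = e^(−1.329) = 0.2646, so ΔM = −13460 t C and M = 356150 − 13460 = 342690 t C.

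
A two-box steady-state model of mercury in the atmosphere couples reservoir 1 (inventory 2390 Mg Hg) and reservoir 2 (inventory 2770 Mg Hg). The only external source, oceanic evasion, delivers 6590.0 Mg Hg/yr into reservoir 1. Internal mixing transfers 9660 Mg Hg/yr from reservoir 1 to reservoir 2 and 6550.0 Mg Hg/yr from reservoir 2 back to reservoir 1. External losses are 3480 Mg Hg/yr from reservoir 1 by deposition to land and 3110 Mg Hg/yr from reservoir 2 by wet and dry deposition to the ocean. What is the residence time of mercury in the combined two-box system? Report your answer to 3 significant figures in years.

0.783 yr

Residence time in the combined system uses the total inventory and the total *external* removal — internal exchanges between the two boxes cancel.
M_total = 2390 + 2770 = 5160.0 Mg Hg.
ΣF_external_out = 3480 + 3110 = 6590.0 Mg Hg/yr.
τ = M_total / ΣF_ext = 5160.0 / 6590.0 = 0.7830 yr.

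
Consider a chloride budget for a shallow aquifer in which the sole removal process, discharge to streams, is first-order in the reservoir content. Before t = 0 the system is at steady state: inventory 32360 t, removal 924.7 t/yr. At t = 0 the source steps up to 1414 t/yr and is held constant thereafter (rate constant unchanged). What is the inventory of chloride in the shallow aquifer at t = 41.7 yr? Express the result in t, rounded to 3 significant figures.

τ = M₀/F₀ = 32360/924.7 = 35.00 yr; rate constant k = 1/τ.
New steady state M_∞ = F₁/k = F₁·τ = 1414 × 35.00 = 49483 t.
M(t) = M_∞ + (M₀ − M_∞)·e^(−t/τ); t/τ = 41.7/35.00 = 1.192, so e^(−t/τ) = 0.3037.
M(t) = 49483 − 17120 × 0.3037 = 44282 t.

44300 t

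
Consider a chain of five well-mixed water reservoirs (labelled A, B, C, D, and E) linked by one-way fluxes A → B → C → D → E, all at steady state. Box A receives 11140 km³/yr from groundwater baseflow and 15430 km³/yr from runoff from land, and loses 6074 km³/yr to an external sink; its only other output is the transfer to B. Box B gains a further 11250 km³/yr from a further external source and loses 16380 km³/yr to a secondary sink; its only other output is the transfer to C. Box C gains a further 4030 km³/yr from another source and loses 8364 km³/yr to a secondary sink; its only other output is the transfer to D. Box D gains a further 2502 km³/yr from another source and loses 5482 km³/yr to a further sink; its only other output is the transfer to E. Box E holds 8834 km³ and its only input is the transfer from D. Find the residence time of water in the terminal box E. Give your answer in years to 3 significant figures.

Box A: F(A→B) = (11140 + 15430) − 6074 = 20496 km³/yr.
Box B: F(B→C) = (20496 + 11250) − 16380 = 15366 km³/yr.
Box C: F(C→D) = (15366 + 4030) − 8364 = 11032 km³/yr.
Box D: F(D→E) = (11032 + 2502) − 5482 = 8052.0 km³/yr.
Box E throughput = its input = 8052.0 km³/yr; τ = 8834 / 8052.0 = 1.097 yr.

1.10 yr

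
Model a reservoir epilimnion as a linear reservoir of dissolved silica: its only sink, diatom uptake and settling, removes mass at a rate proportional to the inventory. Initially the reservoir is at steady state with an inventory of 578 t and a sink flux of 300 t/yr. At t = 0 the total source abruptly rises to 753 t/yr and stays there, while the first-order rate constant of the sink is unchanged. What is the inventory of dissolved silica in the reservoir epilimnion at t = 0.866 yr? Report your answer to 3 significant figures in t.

894 t

The sink rate constant is k = F₀/M₀ = 300/578 = 0.5190 yr⁻¹.
Solving dM/dt = F₁ − kM with M(0) = M₀ gives M(t) = F₁/k + (M₀ − F₁/k)·e^(−kt).
F₁/k = 753/0.5190 = 1450.8 t; kt = 0.5190 × 0.866 = 0.4495, e^(−kt) = 0.6380.
M(0.866) = 1450.8 + (578 − 1450.8) × 0.6380 = 1450.8 − 556.8 = 893.98 t.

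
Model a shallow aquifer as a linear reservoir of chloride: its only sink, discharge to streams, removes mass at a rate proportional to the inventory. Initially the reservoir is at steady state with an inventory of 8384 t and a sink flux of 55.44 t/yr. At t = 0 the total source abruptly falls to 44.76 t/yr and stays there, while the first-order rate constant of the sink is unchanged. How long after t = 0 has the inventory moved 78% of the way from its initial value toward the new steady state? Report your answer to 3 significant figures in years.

τ = M₀/F₀ = 8384/55.44 = 151.2 yr.
The remaining gap fraction is e^(−t/τ); 78% covered ⇒ e^(−t/τ) = 0.220.
t = −τ ln(0.220) = 151.2 × 1.514 = 229.0 yr.

229 yr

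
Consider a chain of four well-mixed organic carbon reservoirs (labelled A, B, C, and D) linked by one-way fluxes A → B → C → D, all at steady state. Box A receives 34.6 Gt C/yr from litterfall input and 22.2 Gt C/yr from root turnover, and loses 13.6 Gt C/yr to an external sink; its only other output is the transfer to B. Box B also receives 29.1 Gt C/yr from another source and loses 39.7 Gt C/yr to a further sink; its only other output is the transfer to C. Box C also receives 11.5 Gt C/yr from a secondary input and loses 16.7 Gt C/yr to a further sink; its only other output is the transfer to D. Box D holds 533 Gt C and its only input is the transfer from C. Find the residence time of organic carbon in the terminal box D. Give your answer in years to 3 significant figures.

19.5 yr

Box A: F(A→B) = (34.6 + 22.2) − 13.6 = 43.200 Gt C/yr.
Box B: F(B→C) = (43.200 + 29.1) − 39.7 = 32.600 Gt C/yr.
Box C: F(C→D) = (32.600 + 11.5) − 16.7 = 27.400 Gt C/yr.
Box D throughput = its input = 27.400 Gt C/yr; τ = 533 / 27.400 = 19.45 yr.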